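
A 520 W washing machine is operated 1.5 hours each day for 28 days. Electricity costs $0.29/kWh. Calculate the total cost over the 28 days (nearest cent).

Runtime = 1.5 h/day × 28 days = 42 h
Energy = 0.52 kW × 42 h = 21.84 kWh
Cost = 21.84 kWh × $0.29/kWh = $6.33

$6.33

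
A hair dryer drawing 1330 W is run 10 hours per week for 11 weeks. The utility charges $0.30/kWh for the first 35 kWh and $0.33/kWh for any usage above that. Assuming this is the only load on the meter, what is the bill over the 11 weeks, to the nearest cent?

Runtime = 10 h/week × 11 weeks = 110 h
Energy = 1.33 kW × 110 h = 146.3 kWh
Tier 1 (0–35 kWh): 35 × $0.30 = $10.5
Above 35 kWh: 111.3 × $0.33 = $36.729
Bill = $47.23

$47.23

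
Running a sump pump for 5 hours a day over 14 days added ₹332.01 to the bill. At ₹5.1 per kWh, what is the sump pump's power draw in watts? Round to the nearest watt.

Energy = ₹332.01 ÷ ₹5.1/kWh = 65.1 kWh
Runtime = 5 h/day × 14 days = 70 h
Power = 65.1 kWh ÷ 70 h = 0.93 kW = 930 W

930 W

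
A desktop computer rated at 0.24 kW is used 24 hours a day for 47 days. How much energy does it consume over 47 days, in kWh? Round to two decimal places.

270.72 kWh

Runtime = 24 h × 47 = 1128 h
Energy = 0.24 kW × 1128 h = 270.72 kWh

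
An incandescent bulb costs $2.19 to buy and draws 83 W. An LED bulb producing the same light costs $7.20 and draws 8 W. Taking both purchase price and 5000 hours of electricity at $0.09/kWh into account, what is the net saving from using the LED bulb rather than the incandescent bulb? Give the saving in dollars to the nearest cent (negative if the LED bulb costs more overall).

$28.74

incandescent bulb: $2.19 + (83/1000) kW × 5000 h × $0.09 = $2.19 + $37.35 = $39.54
LED bulb: $7.20 + (8/1000) kW × 5000 h × $0.09 = $7.20 + $3.6 = $10.8
Saving = $39.54 − $10.8 = $28.74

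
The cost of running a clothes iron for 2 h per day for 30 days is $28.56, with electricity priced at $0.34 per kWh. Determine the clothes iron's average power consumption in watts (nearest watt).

Energy = $28.56 ÷ $0.34/kWh = 84 kWh
Runtime = 2 h/day × 30 days = 60 h
Power = 84 kWh ÷ 60 h = 1.4 kW = 1400 W

1400 W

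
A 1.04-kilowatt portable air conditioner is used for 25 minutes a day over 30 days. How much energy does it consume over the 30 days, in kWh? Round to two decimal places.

Runtime = 25 min × 30 = 750 min = 12.5 h
Energy = 1.04 kW × 12.5 h = 13 kWh

13.00 kWh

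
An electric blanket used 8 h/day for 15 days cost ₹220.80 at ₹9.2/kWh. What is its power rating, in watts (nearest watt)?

Energy = ₹220.80 ÷ ₹9.2/kWh = 24 kWh
Runtime = 8 h/day × 15 days = 120 h
Power = 24 kWh ÷ 120 h = 0.2 kW = 200 W

200 W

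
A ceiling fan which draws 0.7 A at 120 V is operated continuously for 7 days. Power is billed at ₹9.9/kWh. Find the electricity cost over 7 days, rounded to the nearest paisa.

Power = 0.7 A × 120 V = 84 W = 0.084 kW
Runtime = 24 h × 7 = 168 h
Energy = 0.084 kW × 168 h = 14.112 kWh
Cost = 14.112 kWh × ₹9.9/kWh = ₹139.71

₹139.71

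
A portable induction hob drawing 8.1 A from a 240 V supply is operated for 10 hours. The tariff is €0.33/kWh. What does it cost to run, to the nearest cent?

€6.42

Power = 8.1 A × 240 V = 1944 W = 1.944 kW
Energy = 1.944 kW × 10 h = 19.44 kWh
Cost = 19.44 kWh × €0.33/kWh = €6.42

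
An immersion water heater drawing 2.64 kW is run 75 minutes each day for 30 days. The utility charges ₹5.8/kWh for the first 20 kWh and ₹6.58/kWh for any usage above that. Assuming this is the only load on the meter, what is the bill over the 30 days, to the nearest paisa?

Runtime = 75 min × 30 = 2250 min = 37.5 h
Energy = 2.64 kW × 37.5 h = 99 kWh
Tier 1 (0–20 kWh): 20 × ₹5.8 = ₹116
Above 20 kWh: 79 × ₹6.58 = ₹519.82
Bill = ₹635.82

₹635.82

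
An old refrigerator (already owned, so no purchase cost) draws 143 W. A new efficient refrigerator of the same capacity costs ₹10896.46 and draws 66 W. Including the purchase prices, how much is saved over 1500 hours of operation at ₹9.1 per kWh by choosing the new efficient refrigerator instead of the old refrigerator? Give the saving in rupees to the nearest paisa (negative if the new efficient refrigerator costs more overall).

old refrigerator: ₹0.00 + (143/1000) kW × 1500 h × ₹9.1 = ₹0.00 + ₹1951.95 = ₹1951.95
new efficient refrigerator: ₹10896.46 + (66/1000) kW × 1500 h × ₹9.1 = ₹10896.46 + ₹900.9 = ₹11797.36
Saving = ₹1951.95 − ₹11797.36 = −₹9845.41

-₹9845.41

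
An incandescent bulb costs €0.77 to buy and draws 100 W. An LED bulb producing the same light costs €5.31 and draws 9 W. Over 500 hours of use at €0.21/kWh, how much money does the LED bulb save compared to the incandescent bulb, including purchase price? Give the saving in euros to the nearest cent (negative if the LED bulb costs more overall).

€5.02

incandescent bulb: €0.77 + (100/1000) kW × 500 h × €0.21 = €0.77 + €10.5 = €11.27
LED bulb: €5.31 + (9/1000) kW × 500 h × €0.21 = €5.31 + €0.945 = €6.255
Saving = €11.27 − €6.255 = €5.015 → €5.02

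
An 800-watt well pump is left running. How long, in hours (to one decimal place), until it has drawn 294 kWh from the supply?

Hours = 294 kWh ÷ 0.8 kW = 367.5 h

367.5 h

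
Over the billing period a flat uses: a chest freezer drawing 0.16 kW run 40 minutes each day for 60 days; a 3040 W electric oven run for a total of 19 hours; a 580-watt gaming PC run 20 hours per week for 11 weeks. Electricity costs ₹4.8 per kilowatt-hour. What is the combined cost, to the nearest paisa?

chest freezer: Runtime = 40 min × 60 = 2400 min = 40 h
chest freezer: 0.16 kW × 40 h = 6.4 kWh
electric oven: 3.04 kW × 19 h = 57.76 kWh
gaming PC: Runtime = 20 h/week × 11 weeks = 220 h
gaming PC: 0.58 kW × 220 h = 127.6 kWh
Total energy = 191.76 kWh
Cost = 191.76 × ₹4.8 = ₹920.45

₹920.45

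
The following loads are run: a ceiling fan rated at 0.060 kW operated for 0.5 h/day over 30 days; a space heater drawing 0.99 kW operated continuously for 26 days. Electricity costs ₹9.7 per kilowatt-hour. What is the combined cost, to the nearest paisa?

ceiling fan: Runtime = 0.5 h/day × 30 days = 15 h
ceiling fan: 0.06 kW × 15 h = 0.9 kWh
space heater: Runtime = 24 h × 26 = 624 h
space heater: 0.99 kW × 624 h = 617.76 kWh
Total energy = 618.66 kWh
Cost = 618.66 × ₹9.7 = ₹6001.00

₹6001.00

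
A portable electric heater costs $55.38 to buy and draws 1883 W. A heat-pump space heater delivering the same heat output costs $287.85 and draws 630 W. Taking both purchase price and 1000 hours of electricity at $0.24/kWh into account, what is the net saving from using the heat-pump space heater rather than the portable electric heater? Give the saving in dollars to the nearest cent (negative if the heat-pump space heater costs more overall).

portable electric heater: $55.38 + (1883/1000) kW × 1000 h × $0.24 = $55.38 + $451.92 = $507.3
heat-pump space heater: $287.85 + (630/1000) kW × 1000 h × $0.24 = $287.85 + $151.2 = $439.05
Saving = $507.3 − $439.05 = $68.25

$68.25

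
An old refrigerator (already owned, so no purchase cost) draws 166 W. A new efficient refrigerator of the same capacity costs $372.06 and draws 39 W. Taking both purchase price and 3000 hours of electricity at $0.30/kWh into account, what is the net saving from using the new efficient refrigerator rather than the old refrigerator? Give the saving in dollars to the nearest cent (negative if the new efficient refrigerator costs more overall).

old refrigerator: $0.00 + (166/1000) kW × 3000 h × $0.30 = $0.00 + $149.4 = $149.4
new efficient refrigerator: $372.06 + (39/1000) kW × 3000 h × $0.30 = $372.06 + $35.1 = $407.16
Saving = $149.4 − $407.16 = −$257.76

-$257.76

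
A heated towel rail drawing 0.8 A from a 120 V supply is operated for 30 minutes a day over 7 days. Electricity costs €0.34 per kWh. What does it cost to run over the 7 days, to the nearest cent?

€0.11

Power = 0.8 A × 120 V = 96 W = 0.096 kW
Runtime = 30 min × 7 = 210 min = 3.5 h
Energy = 0.096 kW × 3.5 h = 0.336 kWh
Cost = 0.336 kWh × €0.34/kWh = €0.11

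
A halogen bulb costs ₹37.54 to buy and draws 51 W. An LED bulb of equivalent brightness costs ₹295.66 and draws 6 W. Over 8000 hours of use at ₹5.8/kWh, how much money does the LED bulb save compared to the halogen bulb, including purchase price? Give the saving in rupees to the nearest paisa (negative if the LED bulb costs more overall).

₹1829.88

halogen bulb: ₹37.54 + (51/1000) kW × 8000 h × ₹5.8 = ₹37.54 + ₹2366.4 = ₹2403.94
LED bulb: ₹295.66 + (6/1000) kW × 8000 h × ₹5.8 = ₹295.66 + ₹278.4 = ₹574.06
Saving = ₹2403.94 − ₹574.06 = ₹1829.88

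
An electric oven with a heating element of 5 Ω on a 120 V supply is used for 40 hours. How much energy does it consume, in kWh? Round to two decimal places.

115.20 kWh

Power = V²/R = 120²/5 = 2880 W = 2.88 kW
Energy = 2.88 kW × 40 h = 115.2 kWh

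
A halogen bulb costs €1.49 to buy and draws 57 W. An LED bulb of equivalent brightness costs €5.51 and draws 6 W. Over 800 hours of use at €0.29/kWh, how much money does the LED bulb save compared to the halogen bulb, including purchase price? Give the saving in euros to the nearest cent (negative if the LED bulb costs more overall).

halogen bulb: €1.49 + (57/1000) kW × 800 h × €0.29 = €1.49 + €13.224 = €14.714
LED bulb: €5.51 + (6/1000) kW × 800 h × €0.29 = €5.51 + €1.392 = €6.902
Saving = €14.714 − €6.902 = €7.812 → €7.81

€7.81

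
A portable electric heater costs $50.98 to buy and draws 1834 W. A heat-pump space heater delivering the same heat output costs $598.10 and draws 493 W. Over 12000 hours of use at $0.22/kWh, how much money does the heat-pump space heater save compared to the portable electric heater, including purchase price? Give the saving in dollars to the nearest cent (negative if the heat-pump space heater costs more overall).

$2993.12

portable electric heater: $50.98 + (1834/1000) kW × 12000 h × $0.22 = $50.98 + $4841.76 = $4892.74
heat-pump space heater: $598.10 + (493/1000) kW × 12000 h × $0.22 = $598.10 + $1301.52 = $1899.62
Saving = $4892.74 − $1899.62 = $2993.12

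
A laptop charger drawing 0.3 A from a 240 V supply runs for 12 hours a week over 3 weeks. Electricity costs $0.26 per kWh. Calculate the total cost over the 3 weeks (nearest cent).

Power = 0.3 A × 240 V = 72 W = 0.072 kW
Runtime = 12 h/week × 3 weeks = 36 h
Energy = 0.072 kW × 36 h = 2.592 kWh
Cost = 2.592 kWh × $0.26/kWh = $0.67

$0.67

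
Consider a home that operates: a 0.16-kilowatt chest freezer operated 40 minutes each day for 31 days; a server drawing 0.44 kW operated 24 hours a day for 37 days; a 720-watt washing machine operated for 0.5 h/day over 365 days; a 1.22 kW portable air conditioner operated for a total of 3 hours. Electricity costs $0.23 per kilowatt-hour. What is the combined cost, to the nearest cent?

chest freezer: Runtime = 40 min × 31 = 1240 min = 20.666666… h
chest freezer: 0.16 kW × 20.666666… h = 3.306666… kWh
server: Runtime = 24 h × 37 = 888 h
server: 0.44 kW × 888 h = 390.72 kWh
washing machine: Runtime = 0.5 h/day × 365 days = 182.5 h
washing machine: 0.72 kW × 182.5 h = 131.4 kWh
portable air conditioner: 1.22 kW × 3 h = 3.66 kWh
Total energy = 529.086666… kWh
Cost = 529.086666… × $0.23 = $121.69

$121.69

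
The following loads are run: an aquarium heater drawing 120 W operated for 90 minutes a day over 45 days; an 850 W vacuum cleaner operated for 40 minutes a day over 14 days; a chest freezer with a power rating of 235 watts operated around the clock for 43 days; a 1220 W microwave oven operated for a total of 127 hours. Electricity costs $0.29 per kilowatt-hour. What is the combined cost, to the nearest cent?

aquarium heater: Runtime = 90 min × 45 = 4050 min = 67.5 h
aquarium heater: 0.12 kW × 67.5 h = 8.1 kWh
vacuum cleaner: Runtime = 40 min × 14 = 560 min = 9.333333… h
vacuum cleaner: 0.85 kW × 9.333333… h = 7.933333… kWh
chest freezer: Runtime = 24 h × 43 = 1032 h
chest freezer: 0.235 kW × 1032 h = 242.52 kWh
microwave oven: 1.22 kW × 127 h = 154.94 kWh
Total energy = 413.493333… kWh
Cost = 413.493333… × $0.29 = $119.91

$119.91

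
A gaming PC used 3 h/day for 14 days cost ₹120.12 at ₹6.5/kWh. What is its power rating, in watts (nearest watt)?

440 W

Energy = ₹120.12 ÷ ₹6.5/kWh = 18.48 kWh
Runtime = 3 h/day × 14 days = 42 h
Power = 18.48 kWh ÷ 42 h = 0.44 kW = 440 W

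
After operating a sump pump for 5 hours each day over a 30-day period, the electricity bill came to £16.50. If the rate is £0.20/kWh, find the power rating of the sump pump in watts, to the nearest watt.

Energy = £16.50 ÷ £0.20/kWh = 82.5 kWh
Runtime = 5 h/day × 30 days = 150 h
Power = 82.5 kWh ÷ 150 h = 0.55 kW = 550 W

550 W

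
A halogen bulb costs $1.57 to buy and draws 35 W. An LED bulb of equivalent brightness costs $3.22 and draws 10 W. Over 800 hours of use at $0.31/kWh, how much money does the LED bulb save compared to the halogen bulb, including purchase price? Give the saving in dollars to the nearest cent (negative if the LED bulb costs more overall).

halogen bulb: $1.57 + (35/1000) kW × 800 h × $0.31 = $1.57 + $8.68 = $10.25
LED bulb: $3.22 + (10/1000) kW × 800 h × $0.31 = $3.22 + $2.48 = $5.7
Saving = $10.25 − $5.7 = $4.55

$4.55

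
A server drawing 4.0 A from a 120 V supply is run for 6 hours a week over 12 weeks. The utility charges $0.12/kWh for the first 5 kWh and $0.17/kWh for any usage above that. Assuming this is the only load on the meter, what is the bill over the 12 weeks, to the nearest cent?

$5.63

Power = 4.0 A × 120 V = 480 W = 0.48 kW
Runtime = 6 h/week × 12 weeks = 72 h
Energy = 0.48 kW × 72 h = 34.56 kWh
Tier 1 (0–5 kWh): 5 × $0.12 = $0.6
Above 5 kWh: 29.56 × $0.17 = $5.0252
Bill = $5.63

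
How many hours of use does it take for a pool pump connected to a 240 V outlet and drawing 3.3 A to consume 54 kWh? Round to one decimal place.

Power = 3.3 A × 240 V = 792 W = 0.792 kW
Hours = 54 kWh ÷ 0.792 kW = 68.2 h

68.2 h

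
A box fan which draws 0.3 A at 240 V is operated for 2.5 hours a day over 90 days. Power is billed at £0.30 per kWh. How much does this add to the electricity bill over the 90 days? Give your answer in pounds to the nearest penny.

£4.86

Power = 0.3 A × 240 V = 72 W = 0.072 kW
Runtime = 2.5 h/day × 90 days = 225 h
Energy = 0.072 kW × 225 h = 16.2 kWh
Cost = 16.2 kWh × £0.30/kWh = £4.86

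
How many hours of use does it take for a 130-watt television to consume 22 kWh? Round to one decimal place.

169.2 h

Hours = 22 kWh ÷ 0.13 kW = 169.2 h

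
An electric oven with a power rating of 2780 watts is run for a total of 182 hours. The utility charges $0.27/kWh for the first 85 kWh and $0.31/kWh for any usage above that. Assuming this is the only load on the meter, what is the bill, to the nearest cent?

Energy = 2.78 kW × 182 h = 505.96 kWh
Tier 1 (0–85 kWh): 85 × $0.27 = $22.95
Above 85 kWh: 420.96 × $0.31 = $130.4976
Bill = $153.45

$153.45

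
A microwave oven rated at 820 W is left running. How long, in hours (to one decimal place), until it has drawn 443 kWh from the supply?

540.2 h

Hours = 443 kWh ÷ 0.82 kW = 540.2 h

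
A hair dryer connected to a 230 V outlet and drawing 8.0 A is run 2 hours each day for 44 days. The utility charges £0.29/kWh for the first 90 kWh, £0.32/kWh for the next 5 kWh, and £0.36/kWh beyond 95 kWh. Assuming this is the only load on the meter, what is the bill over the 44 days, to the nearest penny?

£51.79

Power = 8.0 A × 230 V = 1840 W = 1.84 kW
Runtime = 2 h/day × 44 days = 88 h
Energy = 1.84 kW × 88 h = 161.92 kWh
Tier 1 (0–90 kWh): 90 × £0.29 = £26.1
Tier 2 (90–95 kWh): 5 × £0.32 = £1.6
Above 95 kWh: 66.92 × £0.36 = £24.0912
Bill = £51.79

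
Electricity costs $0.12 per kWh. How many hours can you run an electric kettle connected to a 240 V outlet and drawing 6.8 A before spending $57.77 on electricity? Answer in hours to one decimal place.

295.0 h

Power = 6.8 A × 240 V = 1632 W = 1.632 kW
Energy available = $57.77 ÷ $0.12/kWh = 481.4167 kWh
Hours = 481.4167 kWh ÷ 1.632 kW = 295.0 h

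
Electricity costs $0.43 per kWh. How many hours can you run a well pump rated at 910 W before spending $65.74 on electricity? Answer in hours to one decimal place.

Energy available = $65.74 ÷ $0.43/kWh = 152.8837 kWh
Hours = 152.8837 kWh ÷ 0.91 kW = 168.0 h

168.0 h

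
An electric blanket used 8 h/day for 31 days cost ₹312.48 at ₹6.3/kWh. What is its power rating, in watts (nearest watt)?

200 W

Energy = ₹312.48 ÷ ₹6.3/kWh = 49.6 kWh
Runtime = 8 h/day × 31 days = 248 h
Power = 49.6 kWh ÷ 248 h = 0.2 kW = 200 W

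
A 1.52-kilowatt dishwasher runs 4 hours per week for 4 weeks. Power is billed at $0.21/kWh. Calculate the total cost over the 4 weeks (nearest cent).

$5.11

Runtime = 4 h/week × 4 weeks = 16 h
Energy = 1.52 kW × 16 h = 24.32 kWh
Cost = 24.32 kWh × $0.21/kWh = $5.11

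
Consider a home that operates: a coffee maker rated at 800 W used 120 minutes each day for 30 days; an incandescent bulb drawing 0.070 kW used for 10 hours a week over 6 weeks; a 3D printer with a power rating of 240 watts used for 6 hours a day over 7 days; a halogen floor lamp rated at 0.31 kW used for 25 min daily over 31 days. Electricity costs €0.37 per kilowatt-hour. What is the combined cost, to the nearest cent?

coffee maker: Runtime = 120 min × 30 = 3600 min = 60 h
coffee maker: 0.8 kW × 60 h = 48 kWh
incandescent bulb: Runtime = 10 h/week × 6 weeks = 60 h
incandescent bulb: 0.07 kW × 60 h = 4.2 kWh
3D printer: Runtime = 6 h/day × 7 days = 42 h
3D printer: 0.24 kW × 42 h = 10.08 kWh
halogen floor lamp: Runtime = 25 min × 31 = 775 min = 12.916666… h
halogen floor lamp: 0.31 kW × 12.916666… h = 4.004166… kWh
Total energy = 66.284166… kWh
Cost = 66.284166… × €0.37 = €24.53

€24.53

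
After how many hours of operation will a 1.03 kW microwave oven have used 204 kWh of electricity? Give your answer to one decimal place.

Hours = 204 kWh ÷ 1.03 kW = 198.1 h

198.1 h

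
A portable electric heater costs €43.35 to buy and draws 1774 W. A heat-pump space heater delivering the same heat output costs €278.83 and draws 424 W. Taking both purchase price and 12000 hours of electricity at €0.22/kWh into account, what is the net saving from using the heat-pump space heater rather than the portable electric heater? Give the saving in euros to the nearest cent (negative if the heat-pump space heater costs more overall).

€3328.52

portable electric heater: €43.35 + (1774/1000) kW × 12000 h × €0.22 = €43.35 + €4683.36 = €4726.71
heat-pump space heater: €278.83 + (424/1000) kW × 12000 h × €0.22 = €278.83 + €1119.36 = €1398.19
Saving = €4726.71 − €1398.19 = €3328.52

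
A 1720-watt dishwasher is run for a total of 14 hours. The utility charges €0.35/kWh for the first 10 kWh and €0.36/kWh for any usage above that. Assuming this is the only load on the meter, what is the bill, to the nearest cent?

€8.57

Energy = 1.72 kW × 14 h = 24.08 kWh
Tier 1 (0–10 kWh): 10 × €0.35 = €3.5
Above 10 kWh: 14.08 × €0.36 = €5.0688
Bill = €8.57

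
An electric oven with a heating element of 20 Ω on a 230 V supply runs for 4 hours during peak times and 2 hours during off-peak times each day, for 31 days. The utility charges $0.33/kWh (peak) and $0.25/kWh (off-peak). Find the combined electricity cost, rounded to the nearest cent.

Power = V²/R = 230²/20 = 2645 W = 2.645 kW
Peak energy = 2.645 kW × 4 h × 31 = 327.98 kWh
Off-peak energy = 2.645 kW × 2 h × 31 = 163.99 kWh
Cost = 327.98 × $0.33 + 163.99 × $0.25 = $108.2334 + $40.9975 = $149.23

$149.23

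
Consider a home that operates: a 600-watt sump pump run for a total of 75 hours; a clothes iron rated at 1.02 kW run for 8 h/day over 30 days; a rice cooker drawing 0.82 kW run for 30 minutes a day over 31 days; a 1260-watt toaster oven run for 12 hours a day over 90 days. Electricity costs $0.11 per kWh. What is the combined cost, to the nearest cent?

$182.96

sump pump: 0.6 kW × 75 h = 45 kWh
clothes iron: Runtime = 8 h/day × 30 days = 240 h
clothes iron: 1.02 kW × 240 h = 244.8 kWh
rice cooker: Runtime = 30 min × 31 = 930 min = 15.5 h
rice cooker: 0.82 kW × 15.5 h = 12.71 kWh
toaster oven: Runtime = 12 h/day × 90 days = 1080 h
toaster oven: 1.26 kW × 1080 h = 1360.8 kWh
Total energy = 1663.31 kWh
Cost = 1663.31 × $0.11 = $182.96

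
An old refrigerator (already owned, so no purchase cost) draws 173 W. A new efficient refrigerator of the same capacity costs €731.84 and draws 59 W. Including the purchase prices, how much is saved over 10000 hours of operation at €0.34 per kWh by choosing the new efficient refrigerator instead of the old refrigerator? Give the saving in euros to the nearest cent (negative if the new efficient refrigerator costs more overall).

old refrigerator: €0.00 + (173/1000) kW × 10000 h × €0.34 = €0.00 + €588.2 = €588.2
new efficient refrigerator: €731.84 + (59/1000) kW × 10000 h × €0.34 = €731.84 + €200.6 = €932.44
Saving = €588.2 − €932.44 = −€344.24

-€344.24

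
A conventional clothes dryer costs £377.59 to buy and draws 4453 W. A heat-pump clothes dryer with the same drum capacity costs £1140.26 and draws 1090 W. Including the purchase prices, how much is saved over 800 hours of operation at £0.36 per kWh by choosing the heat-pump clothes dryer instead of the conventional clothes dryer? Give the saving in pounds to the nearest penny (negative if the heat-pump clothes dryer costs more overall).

£205.87

conventional clothes dryer: £377.59 + (4453/1000) kW × 800 h × £0.36 = £377.59 + £1282.464 = £1660.054
heat-pump clothes dryer: £1140.26 + (1090/1000) kW × 800 h × £0.36 = £1140.26 + £313.92 = £1454.18
Saving = £1660.054 − £1454.18 = £205.874 → £205.87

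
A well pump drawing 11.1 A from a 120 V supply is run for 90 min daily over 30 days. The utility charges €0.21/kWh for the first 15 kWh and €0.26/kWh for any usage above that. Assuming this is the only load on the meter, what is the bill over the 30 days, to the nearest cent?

Power = 11.1 A × 120 V = 1332 W = 1.332 kW
Runtime = 90 min × 30 = 2700 min = 45 h
Energy = 1.332 kW × 45 h = 59.94 kWh
Tier 1 (0–15 kWh): 15 × €0.21 = €3.15
Above 15 kWh: 44.94 × €0.26 = €11.6844
Bill = €14.83

€14.83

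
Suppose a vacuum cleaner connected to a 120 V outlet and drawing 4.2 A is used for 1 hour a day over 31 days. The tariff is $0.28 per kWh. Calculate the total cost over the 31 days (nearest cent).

Power = 4.2 A × 120 V = 504 W = 0.504 kW
Runtime = 1 h/day × 31 days = 31 h
Energy = 0.504 kW × 31 h = 15.624 kWh
Cost = 15.624 kWh × $0.28/kWh = $4.37

$4.37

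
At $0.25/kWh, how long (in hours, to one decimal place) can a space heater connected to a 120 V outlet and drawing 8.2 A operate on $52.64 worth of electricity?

Power = 8.2 A × 120 V = 984 W = 0.984 kW
Energy available = $52.64 ÷ $0.25/kWh = 210.56 kWh
Hours = 210.56 kWh ÷ 0.984 kW = 214.0 h

214.0 h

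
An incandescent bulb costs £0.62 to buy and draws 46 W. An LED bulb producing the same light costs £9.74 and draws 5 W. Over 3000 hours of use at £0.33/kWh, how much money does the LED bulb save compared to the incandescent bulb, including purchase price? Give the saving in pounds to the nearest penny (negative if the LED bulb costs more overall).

incandescent bulb: £0.62 + (46/1000) kW × 3000 h × £0.33 = £0.62 + £45.54 = £46.16
LED bulb: £9.74 + (5/1000) kW × 3000 h × £0.33 = £9.74 + £4.95 = £14.69
Saving = £46.16 − £14.69 = £31.47

£31.47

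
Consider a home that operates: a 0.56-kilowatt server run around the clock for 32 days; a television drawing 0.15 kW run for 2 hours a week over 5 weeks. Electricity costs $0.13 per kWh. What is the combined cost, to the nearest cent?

$56.11

server: Runtime = 24 h × 32 = 768 h
server: 0.56 kW × 768 h = 430.08 kWh
television: Runtime = 2 h/week × 5 weeks = 10 h
television: 0.15 kW × 10 h = 1.5 kWh
Total energy = 431.58 kWh
Cost = 431.58 × $0.13 = $56.11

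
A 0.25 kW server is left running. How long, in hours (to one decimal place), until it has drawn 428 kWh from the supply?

1712.0 h

Hours = 428 kWh ÷ 0.25 kW = 1712.0 h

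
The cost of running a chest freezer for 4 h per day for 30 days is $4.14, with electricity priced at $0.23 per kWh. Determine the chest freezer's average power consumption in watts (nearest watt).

Energy = $4.14 ÷ $0.23/kWh = 18 kWh
Runtime = 4 h/day × 30 days = 120 h
Power = 18 kWh ÷ 120 h = 0.15 kW = 150 W

150 W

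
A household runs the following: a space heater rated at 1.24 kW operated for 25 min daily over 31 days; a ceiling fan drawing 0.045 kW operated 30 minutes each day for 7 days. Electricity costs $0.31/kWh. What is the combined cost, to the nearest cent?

$5.01

space heater: Runtime = 25 min × 31 = 775 min = 12.916666… h
space heater: 1.24 kW × 12.916666… h = 16.016666… kWh
ceiling fan: Runtime = 30 min × 7 = 210 min = 3.5 h
ceiling fan: 0.045 kW × 3.5 h = 0.1575 kWh
Total energy = 16.174166… kWh
Cost = 16.174166… × $0.31 = $5.01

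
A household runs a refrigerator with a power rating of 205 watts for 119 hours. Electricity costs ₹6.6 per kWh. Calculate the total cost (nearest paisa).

₹161.01

Energy = 0.205 kW × 119 h = 24.395 kWh
Cost = 24.395 kWh × ₹6.6/kWh = ₹161.01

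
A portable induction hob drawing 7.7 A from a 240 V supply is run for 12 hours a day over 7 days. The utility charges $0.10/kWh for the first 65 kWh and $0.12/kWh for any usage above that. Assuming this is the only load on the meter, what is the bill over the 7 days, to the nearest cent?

Power = 7.7 A × 240 V = 1848 W = 1.848 kW
Runtime = 12 h/day × 7 days = 84 h
Energy = 1.848 kW × 84 h = 155.232 kWh
Tier 1 (0–65 kWh): 65 × $0.10 = $6.5
Above 65 kWh: 90.232 × $0.12 = $10.82784
Bill = $17.33

$17.33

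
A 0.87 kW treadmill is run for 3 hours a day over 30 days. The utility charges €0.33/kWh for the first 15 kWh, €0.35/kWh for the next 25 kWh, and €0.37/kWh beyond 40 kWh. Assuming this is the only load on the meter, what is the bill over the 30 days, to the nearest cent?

Runtime = 3 h/day × 30 days = 90 h
Energy = 0.87 kW × 90 h = 78.3 kWh
Tier 1 (0–15 kWh): 15 × €0.33 = €4.95
Tier 2 (15–40 kWh): 25 × €0.35 = €8.75
Above 40 kWh: 38.3 × €0.37 = €14.171
Bill = €27.87

€27.87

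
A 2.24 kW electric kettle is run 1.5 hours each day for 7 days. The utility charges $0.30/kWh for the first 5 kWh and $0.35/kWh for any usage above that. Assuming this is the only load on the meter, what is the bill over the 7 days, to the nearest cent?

Runtime = 1.5 h/day × 7 days = 10.5 h
Energy = 2.24 kW × 10.5 h = 23.52 kWh
Tier 1 (0–5 kWh): 5 × $0.30 = $1.5
Above 5 kWh: 18.52 × $0.35 = $6.482
Bill = $7.98

$7.98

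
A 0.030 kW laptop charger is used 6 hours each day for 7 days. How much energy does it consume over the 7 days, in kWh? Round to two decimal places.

Runtime = 6 h/day × 7 days = 42 h
Energy = 0.03 kW × 42 h = 1.26 kWh

1.26 kWh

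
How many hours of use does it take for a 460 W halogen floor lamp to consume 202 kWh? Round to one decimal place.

439.1 h

Hours = 202 kWh ÷ 0.46 kW = 439.1 h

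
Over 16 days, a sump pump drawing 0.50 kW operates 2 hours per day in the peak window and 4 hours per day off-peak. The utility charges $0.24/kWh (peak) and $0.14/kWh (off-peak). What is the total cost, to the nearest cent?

Peak energy = 0.5 kW × 2 h × 16 = 16 kWh
Off-peak energy = 0.5 kW × 4 h × 16 = 32 kWh
Cost = 16 × $0.24 + 32 × $0.14 = $3.84 + $4.48 = $8.32

$8.32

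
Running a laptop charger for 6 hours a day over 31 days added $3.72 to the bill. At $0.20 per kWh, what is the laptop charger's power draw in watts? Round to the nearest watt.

100 W

Energy = $3.72 ÷ $0.20/kWh = 18.6 kWh
Runtime = 6 h/day × 31 days = 186 h
Power = 18.6 kWh ÷ 186 h = 0.1 kW = 100 W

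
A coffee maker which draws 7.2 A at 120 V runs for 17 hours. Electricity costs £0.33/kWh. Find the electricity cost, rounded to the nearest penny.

£4.85

Power = 7.2 A × 120 V = 864 W = 0.864 kW
Energy = 0.864 kW × 17 h = 14.688 kWh
Cost = 14.688 kWh × £0.33/kWh = £4.85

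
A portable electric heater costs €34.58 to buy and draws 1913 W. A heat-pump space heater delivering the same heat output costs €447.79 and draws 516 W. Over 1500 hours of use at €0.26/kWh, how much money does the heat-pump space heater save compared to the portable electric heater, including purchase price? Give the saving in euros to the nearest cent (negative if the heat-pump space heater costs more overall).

portable electric heater: €34.58 + (1913/1000) kW × 1500 h × €0.26 = €34.58 + €746.07 = €780.65
heat-pump space heater: €447.79 + (516/1000) kW × 1500 h × €0.26 = €447.79 + €201.24 = €649.03
Saving = €780.65 − €649.03 = €131.62

€131.62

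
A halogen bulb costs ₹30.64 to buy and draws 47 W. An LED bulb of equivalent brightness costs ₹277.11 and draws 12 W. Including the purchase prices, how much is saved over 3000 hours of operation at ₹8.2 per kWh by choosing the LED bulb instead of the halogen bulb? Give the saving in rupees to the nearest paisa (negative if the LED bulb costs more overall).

halogen bulb: ₹30.64 + (47/1000) kW × 3000 h × ₹8.2 = ₹30.64 + ₹1156.2 = ₹1186.84
LED bulb: ₹277.11 + (12/1000) kW × 3000 h × ₹8.2 = ₹277.11 + ₹295.2 = ₹572.31
Saving = ₹1186.84 − ₹572.31 = ₹614.53

₹614.53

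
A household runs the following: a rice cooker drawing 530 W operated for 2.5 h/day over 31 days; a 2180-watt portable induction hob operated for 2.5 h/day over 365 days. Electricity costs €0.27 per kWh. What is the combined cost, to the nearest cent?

€548.19

rice cooker: Runtime = 2.5 h/day × 31 days = 77.5 h
rice cooker: 0.53 kW × 77.5 h = 41.075 kWh
portable induction hob: Runtime = 2.5 h/day × 365 days = 912.5 h
portable induction hob: 2.18 kW × 912.5 h = 1989.25 kWh
Total energy = 2030.325 kWh
Cost = 2030.325 × €0.27 = €548.19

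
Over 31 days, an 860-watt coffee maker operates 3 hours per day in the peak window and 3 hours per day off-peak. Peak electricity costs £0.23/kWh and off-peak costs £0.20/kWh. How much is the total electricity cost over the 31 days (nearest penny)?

£34.39

Peak energy = 0.86 kW × 3 h × 31 = 79.98 kWh
Off-peak energy = 0.86 kW × 3 h × 31 = 79.98 kWh
Cost = 79.98 × £0.23 + 79.98 × £0.20 = £18.3954 + £15.996 = £34.39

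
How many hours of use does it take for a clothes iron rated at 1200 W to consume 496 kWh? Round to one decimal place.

Hours = 496 kWh ÷ 1.2 kW = 413.3 h

413.3 h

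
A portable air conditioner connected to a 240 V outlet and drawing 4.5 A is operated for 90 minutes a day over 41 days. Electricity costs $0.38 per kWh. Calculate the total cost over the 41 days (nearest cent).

$25.24

Power = 4.5 A × 240 V = 1080 W = 1.08 kW
Runtime = 90 min × 41 = 3690 min = 61.5 h
Energy = 1.08 kW × 61.5 h = 66.42 kWh
Cost = 66.42 kWh × $0.38/kWh = $25.24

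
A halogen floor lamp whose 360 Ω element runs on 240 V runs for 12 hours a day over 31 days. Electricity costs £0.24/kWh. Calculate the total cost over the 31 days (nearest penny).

Power = V²/R = 240²/360 = 160 W = 0.16 kW
Runtime = 12 h/day × 31 days = 372 h
Energy = 0.16 kW × 372 h = 59.52 kWh
Cost = 59.52 kWh × £0.24/kWh = £14.28

£14.28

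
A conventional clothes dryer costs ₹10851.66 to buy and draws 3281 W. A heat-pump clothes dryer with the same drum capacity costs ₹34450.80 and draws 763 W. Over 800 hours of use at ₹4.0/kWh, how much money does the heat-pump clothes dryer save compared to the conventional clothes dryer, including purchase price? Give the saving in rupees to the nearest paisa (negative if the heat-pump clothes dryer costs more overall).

-₹15541.54

conventional clothes dryer: ₹10851.66 + (3281/1000) kW × 800 h × ₹4.0 = ₹10851.66 + ₹10499.2 = ₹21350.86
heat-pump clothes dryer: ₹34450.80 + (763/1000) kW × 800 h × ₹4.0 = ₹34450.80 + ₹2441.6 = ₹36892.4
Saving = ₹21350.86 − ₹36892.4 = −₹15541.54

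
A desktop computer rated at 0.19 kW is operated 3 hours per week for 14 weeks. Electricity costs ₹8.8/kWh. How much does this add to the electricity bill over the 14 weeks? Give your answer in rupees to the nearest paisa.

Runtime = 3 h/week × 14 weeks = 42 h
Energy = 0.19 kW × 42 h = 7.98 kWh
Cost = 7.98 kWh × ₹8.8/kWh = ₹70.22

₹70.22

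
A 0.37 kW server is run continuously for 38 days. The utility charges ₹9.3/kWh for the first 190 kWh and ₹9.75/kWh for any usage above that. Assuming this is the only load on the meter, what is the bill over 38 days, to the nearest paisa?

₹3204.54

Runtime = 24 h × 38 = 912 h
Energy = 0.37 kW × 912 h = 337.44 kWh
Tier 1 (0–190 kWh): 190 × ₹9.3 = ₹1767
Above 190 kWh: 147.44 × ₹9.75 = ₹1437.54
Bill = ₹3204.54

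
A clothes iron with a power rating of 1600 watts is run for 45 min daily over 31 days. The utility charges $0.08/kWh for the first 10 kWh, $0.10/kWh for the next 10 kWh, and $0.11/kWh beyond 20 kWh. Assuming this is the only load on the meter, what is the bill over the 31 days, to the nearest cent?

$3.69

Runtime = 45 min × 31 = 1395 min = 23.25 h
Energy = 1.6 kW × 23.25 h = 37.2 kWh
Tier 1 (0–10 kWh): 10 × $0.08 = $0.8
Tier 2 (10–20 kWh): 10 × $0.10 = $1
Above 20 kWh: 17.2 × $0.11 = $1.892
Bill = $3.69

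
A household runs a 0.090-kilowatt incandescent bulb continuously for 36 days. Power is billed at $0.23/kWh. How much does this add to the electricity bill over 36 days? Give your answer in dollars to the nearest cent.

$17.88

Runtime = 24 h × 36 = 864 h
Energy = 0.09 kW × 864 h = 77.76 kWh
Cost = 77.76 kWh × $0.23/kWh = $17.88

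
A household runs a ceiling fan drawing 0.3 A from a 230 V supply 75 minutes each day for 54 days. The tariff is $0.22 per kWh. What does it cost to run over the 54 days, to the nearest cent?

Power = 0.3 A × 230 V = 69 W = 0.069 kW
Runtime = 75 min × 54 = 4050 min = 67.5 h
Energy = 0.069 kW × 67.5 h = 4.6575 kWh
Cost = 4.6575 kWh × $0.22/kWh = $1.02

$1.02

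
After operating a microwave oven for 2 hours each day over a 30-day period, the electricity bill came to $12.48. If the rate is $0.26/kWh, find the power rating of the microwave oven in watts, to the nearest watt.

800 W

Energy = $12.48 ÷ $0.26/kWh = 48 kWh
Runtime = 2 h/day × 30 days = 60 h
Power = 48 kWh ÷ 60 h = 0.8 kW = 800 W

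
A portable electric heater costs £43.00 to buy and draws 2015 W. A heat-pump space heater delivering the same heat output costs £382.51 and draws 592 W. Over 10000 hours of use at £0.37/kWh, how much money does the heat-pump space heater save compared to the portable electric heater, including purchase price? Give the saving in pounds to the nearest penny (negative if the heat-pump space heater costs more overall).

£4925.59

portable electric heater: £43.00 + (2015/1000) kW × 10000 h × £0.37 = £43.00 + £7455.5 = £7498.5
heat-pump space heater: £382.51 + (592/1000) kW × 10000 h × £0.37 = £382.51 + £2190.4 = £2572.91
Saving = £7498.5 − £2572.91 = £4925.59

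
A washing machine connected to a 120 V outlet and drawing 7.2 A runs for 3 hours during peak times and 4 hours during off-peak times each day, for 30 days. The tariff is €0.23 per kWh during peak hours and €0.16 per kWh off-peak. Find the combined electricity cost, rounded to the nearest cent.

€34.47

Power = 7.2 A × 120 V = 864 W = 0.864 kW
Peak energy = 0.864 kW × 3 h × 30 = 77.76 kWh
Off-peak energy = 0.864 kW × 4 h × 30 = 103.68 kWh
Cost = 77.76 × €0.23 + 103.68 × €0.16 = €17.8848 + €16.5888 = €34.47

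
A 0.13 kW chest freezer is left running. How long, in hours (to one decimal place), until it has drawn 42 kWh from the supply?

323.1 h

Hours = 42 kWh ÷ 0.13 kW = 323.1 h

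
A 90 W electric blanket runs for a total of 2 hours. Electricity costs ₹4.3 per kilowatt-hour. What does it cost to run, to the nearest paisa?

Energy = 0.09 kW × 2 h = 0.18 kWh
Cost = 0.18 kWh × ₹4.3/kWh = ₹0.77

₹0.77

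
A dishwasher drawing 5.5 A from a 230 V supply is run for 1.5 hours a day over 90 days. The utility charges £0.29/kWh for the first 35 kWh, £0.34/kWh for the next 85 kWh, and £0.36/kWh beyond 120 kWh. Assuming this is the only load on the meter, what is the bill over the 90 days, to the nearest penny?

£57.33

Power = 5.5 A × 230 V = 1265 W = 1.265 kW
Runtime = 1.5 h/day × 90 days = 135 h
Energy = 1.265 kW × 135 h = 170.775 kWh
Tier 1 (0–35 kWh): 35 × £0.29 = £10.15
Tier 2 (35–120 kWh): 85 × £0.34 = £28.9
Above 120 kWh: 50.775 × £0.36 = £18.279
Bill = £57.33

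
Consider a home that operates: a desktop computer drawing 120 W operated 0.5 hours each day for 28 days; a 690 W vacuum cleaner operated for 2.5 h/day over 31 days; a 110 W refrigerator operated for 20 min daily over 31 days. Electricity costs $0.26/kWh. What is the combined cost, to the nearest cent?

$14.64

desktop computer: Runtime = 0.5 h/day × 28 days = 14 h
desktop computer: 0.12 kW × 14 h = 1.68 kWh
vacuum cleaner: Runtime = 2.5 h/day × 31 days = 77.5 h
vacuum cleaner: 0.69 kW × 77.5 h = 53.475 kWh
refrigerator: Runtime = 20 min × 31 = 620 min = 10.333333… h
refrigerator: 0.11 kW × 10.333333… h = 1.136666… kWh
Total energy = 56.291666… kWh
Cost = 56.291666… × $0.26 = $14.64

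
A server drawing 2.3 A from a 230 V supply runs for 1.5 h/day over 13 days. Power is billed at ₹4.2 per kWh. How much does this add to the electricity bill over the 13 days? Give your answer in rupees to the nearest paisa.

Power = 2.3 A × 230 V = 529 W = 0.529 kW
Runtime = 1.5 h/day × 13 days = 19.5 h
Energy = 0.529 kW × 19.5 h = 10.3155 kWh
Cost = 10.3155 kWh × ₹4.2/kWh = ₹43.33

₹43.33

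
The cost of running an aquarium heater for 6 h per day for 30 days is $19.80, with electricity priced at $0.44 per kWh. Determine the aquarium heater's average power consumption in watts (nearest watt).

Energy = $19.80 ÷ $0.44/kWh = 45 kWh
Runtime = 6 h/day × 30 days = 180 h
Power = 45 kWh ÷ 180 h = 0.25 kW = 250 W

250 W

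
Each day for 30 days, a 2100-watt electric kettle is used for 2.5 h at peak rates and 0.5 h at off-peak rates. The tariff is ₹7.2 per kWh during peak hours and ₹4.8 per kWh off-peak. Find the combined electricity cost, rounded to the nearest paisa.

₹1285.20

Peak energy = 2.1 kW × 2.5 h × 30 = 157.5 kWh
Off-peak energy = 2.1 kW × 0.5 h × 30 = 31.5 kWh
Cost = 157.5 × ₹7.2 + 31.5 × ₹4.8 = ₹1134 + ₹151.2 = ₹1285.20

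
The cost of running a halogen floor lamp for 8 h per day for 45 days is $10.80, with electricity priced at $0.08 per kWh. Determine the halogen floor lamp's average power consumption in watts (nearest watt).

375 W

Energy = $10.80 ÷ $0.08/kWh = 135 kWh
Runtime = 8 h/day × 45 days = 360 h
Power = 135 kWh ÷ 360 h = 0.375 kW = 375 W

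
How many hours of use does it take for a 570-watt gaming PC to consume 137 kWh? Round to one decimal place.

240.4 h

Hours = 137 kWh ÷ 0.57 kW = 240.4 h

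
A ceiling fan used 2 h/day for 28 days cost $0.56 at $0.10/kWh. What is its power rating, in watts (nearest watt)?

Energy = $0.56 ÷ $0.10/kWh = 5.6 kWh
Runtime = 2 h/day × 28 days = 56 h
Power = 5.6 kWh ÷ 56 h = 0.1 kW = 100 W

100 W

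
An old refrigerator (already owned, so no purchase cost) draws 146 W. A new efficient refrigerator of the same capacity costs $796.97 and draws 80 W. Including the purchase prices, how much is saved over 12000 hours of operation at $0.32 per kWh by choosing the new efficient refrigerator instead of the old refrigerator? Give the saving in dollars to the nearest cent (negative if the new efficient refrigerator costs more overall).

-$543.53

old refrigerator: $0.00 + (146/1000) kW × 12000 h × $0.32 = $0.00 + $560.64 = $560.64
new efficient refrigerator: $796.97 + (80/1000) kW × 12000 h × $0.32 = $796.97 + $307.2 = $1104.17
Saving = $560.64 − $1104.17 = −$543.53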